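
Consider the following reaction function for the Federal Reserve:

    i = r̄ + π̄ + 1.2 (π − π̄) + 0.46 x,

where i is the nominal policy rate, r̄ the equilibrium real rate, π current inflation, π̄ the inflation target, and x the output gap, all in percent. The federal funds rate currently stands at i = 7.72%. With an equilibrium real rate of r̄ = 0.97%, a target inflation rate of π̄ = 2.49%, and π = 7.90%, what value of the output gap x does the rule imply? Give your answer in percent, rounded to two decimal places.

-4.85%

0.46 x = 7.72 − 0.97 − 2.49 − 1.2 × (7.90 − 2.49) = -2.232
x = -2.232 / 0.46 = -4.85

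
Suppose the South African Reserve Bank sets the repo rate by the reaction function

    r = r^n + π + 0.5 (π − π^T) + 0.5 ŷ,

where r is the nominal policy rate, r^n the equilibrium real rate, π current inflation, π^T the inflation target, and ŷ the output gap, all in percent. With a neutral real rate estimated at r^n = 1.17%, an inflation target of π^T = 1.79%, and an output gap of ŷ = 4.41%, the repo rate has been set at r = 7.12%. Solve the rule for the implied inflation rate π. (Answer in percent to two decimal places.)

3.09%

Collecting π: r = r^n + (1 + 0.5) π − 0.5 π^T + 0.5 ŷ
1.5 π = 7.12 − 1.17 + 0.5 × 1.79 − 0.5 × 4.41 = 4.64
π = 4.64 / 1.5 = 3.09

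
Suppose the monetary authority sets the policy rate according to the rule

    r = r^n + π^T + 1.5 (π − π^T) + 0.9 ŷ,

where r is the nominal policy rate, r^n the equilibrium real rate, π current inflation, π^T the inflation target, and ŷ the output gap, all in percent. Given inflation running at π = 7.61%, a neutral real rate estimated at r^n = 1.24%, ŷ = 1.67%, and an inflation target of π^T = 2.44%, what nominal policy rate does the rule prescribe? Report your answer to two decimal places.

12.94%

r = 1.24 + 2.44 + 1.5 × (7.61 − 2.44) + 0.9 × 1.67
   = 1.24 + 2.44 + 7.755 + 1.503 = 12.94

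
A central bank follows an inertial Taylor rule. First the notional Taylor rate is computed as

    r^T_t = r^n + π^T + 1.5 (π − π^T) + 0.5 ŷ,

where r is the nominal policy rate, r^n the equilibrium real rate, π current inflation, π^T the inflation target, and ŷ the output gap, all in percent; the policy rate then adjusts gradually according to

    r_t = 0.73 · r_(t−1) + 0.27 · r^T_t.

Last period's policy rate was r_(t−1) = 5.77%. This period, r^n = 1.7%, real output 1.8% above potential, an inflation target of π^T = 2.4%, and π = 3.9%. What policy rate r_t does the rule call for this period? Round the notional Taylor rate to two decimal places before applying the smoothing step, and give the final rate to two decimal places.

Output 1.8% above potential → ŷ = 1.8.
r^T_t = 1.7 + 2.4 + 1.5 × (3.9 − 2.4) + 0.5 × 1.8
   = 1.7 + 2.4 + 2.25 + 0.9 = 7.25
r_t = 0.73 × 5.77 + 0.27 × 7.25 = 4.2121 + 1.9575 = 6.17

6.17%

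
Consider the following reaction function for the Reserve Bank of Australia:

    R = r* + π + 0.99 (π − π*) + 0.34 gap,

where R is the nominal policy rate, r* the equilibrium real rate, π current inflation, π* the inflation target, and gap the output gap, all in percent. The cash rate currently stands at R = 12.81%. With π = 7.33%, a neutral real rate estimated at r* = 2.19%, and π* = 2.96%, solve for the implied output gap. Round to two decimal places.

-3.05%

0.34 gap = 12.81 − 2.19 − 7.33 − 0.99 × (7.33 − 2.96) = -1.0363
gap = -1.0363 / 0.34 = -3.05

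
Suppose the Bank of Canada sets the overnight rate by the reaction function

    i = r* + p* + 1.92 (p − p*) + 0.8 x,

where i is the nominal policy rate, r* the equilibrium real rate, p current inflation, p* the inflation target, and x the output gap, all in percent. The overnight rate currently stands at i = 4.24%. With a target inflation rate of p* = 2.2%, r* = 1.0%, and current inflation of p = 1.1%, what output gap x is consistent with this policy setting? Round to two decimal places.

0.8 x = 4.24 − 1.0 − 2.2 − 1.92 × (1.1 − 2.2) = 3.152
x = 3.152 / 0.8 = 3.94

3.94%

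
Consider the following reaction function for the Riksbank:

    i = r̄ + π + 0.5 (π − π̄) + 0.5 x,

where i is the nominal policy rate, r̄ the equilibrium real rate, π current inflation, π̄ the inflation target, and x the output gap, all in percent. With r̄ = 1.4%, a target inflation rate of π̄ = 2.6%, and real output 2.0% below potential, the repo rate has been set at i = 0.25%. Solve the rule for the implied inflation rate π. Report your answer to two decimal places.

0.77%

Output 2.0% below potential → x = -2.0.
Collecting π: i = r̄ + (1 + 0.5) π − 0.5 π̄ + 0.5 x
1.5 π = 0.25 − 1.4 + 0.5 × 2.6 − 0.5 × (-2.0) = 1.15
π = 1.15 / 1.5 = 0.77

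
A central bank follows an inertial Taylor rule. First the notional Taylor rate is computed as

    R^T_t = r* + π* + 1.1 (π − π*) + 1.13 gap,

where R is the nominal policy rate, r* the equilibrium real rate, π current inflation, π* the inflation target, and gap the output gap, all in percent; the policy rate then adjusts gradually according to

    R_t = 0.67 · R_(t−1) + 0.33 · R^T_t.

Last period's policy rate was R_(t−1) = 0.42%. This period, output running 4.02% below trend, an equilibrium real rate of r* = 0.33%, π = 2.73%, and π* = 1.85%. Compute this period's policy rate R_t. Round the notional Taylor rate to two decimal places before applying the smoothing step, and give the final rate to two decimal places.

-0.18%

Output 4.02% below potential → gap = -4.02.
R^T_t = 0.33 + 1.85 + 1.1 × (2.73 − 1.85) + 1.13 × (-4.02)
   = 0.33 + 1.85 + 0.968 − 4.5426 = -1.39
R_t = 0.67 × 0.42 + 0.33 × (-1.39) = 0.2814 − 0.4587 = -0.18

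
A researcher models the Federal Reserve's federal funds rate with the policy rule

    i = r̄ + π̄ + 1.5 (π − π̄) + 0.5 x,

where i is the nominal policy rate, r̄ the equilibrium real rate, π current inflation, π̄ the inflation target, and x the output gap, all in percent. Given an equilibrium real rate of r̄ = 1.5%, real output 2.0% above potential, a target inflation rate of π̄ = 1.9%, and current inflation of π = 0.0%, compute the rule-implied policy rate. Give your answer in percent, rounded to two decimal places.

1.55%

Output 2.0% above potential → x = 2.0.
i = 1.5 + 1.9 + 1.5 × (0.0 − 1.9) + 0.5 × 2.0
   = 1.5 + 1.9 − 2.85 + 1 = 1.55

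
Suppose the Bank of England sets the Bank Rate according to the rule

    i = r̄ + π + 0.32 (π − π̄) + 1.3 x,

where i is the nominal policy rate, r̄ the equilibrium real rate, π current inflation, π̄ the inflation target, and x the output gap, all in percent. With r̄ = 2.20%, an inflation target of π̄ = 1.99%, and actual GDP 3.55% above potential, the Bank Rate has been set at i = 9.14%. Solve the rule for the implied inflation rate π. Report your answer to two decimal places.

2.24%

Output 3.55% above potential → x = 3.55.
Collecting π: i = r̄ + (1 + 0.32) π − 0.32 π̄ + 1.3 x
1.32 π = 9.14 − 2.20 + 0.32 × 1.99 − 1.3 × 3.55 = 2.9618
π = 2.9618 / 1.32 = 2.24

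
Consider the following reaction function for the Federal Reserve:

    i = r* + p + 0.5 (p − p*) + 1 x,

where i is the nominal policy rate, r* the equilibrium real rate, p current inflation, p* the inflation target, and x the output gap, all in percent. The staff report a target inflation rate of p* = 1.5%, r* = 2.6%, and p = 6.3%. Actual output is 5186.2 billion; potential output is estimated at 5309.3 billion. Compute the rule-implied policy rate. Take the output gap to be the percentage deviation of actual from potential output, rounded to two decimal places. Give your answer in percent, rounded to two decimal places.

Output gap = 100 × (5186.2 − 5309.3) / 5309.3 = -2.32%.
i = 2.60 + 6.30 + 0.5 × (6.30 − 1.50) + 1 × (-2.32)
   = 2.60 + 6.3 + 2.4 − 2.32 = 8.98

8.98%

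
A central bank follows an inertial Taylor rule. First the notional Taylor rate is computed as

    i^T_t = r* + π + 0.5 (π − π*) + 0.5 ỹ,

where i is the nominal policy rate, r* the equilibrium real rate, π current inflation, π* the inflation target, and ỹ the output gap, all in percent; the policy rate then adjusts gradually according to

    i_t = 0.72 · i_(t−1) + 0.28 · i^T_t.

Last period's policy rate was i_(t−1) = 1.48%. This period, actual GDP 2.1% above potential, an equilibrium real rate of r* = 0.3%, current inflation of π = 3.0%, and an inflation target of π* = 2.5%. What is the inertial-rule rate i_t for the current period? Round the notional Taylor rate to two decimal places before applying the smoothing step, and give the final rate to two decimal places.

Output 2.1% above potential → ỹ = 2.1.
i^T_t = 0.3 + 3.0 + 0.5 × (3.0 − 2.5) + 0.5 × 2.1
   = 0.3 + 3 + 0.25 + 1.05 = 4.60
i_t = 0.72 × 1.48 + 0.28 × 4.60 = 1.0656 + 1.288 = 2.35

2.35%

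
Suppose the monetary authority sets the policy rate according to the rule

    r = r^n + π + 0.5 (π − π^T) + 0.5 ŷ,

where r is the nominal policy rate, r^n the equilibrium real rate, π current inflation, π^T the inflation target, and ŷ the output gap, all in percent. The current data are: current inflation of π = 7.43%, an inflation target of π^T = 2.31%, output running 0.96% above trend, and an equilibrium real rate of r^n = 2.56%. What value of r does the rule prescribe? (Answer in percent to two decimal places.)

Output 0.96% above potential → ŷ = 0.96.
r = 2.56 + 7.43 + 0.5 × (7.43 − 2.31) + 0.5 × 0.96
   = 2.56 + 7.43 + 2.56 + 0.48 = 13.03

13.03%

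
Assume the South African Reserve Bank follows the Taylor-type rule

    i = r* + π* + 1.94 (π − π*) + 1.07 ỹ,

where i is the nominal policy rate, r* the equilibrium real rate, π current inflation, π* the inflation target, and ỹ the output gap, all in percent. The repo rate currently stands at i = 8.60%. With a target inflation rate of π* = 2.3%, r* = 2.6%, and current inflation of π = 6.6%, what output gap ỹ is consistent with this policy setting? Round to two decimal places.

1.07 ỹ = 8.60 − 2.6 − 2.3 − 1.94 × (6.6 − 2.3) = -4.642
ỹ = -4.642 / 1.07 = -4.34

-4.34%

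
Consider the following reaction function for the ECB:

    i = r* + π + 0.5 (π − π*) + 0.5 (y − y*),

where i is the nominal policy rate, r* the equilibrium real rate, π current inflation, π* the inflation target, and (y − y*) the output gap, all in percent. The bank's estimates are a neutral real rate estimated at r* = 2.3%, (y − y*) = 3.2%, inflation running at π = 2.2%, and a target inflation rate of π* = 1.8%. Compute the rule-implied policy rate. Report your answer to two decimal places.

i = 2.3 + 2.2 + 0.5 × (2.2 − 1.8) + 0.5 × 3.2
   = 2.3 + 2.2 + 0.2 + 1.6 = 6.30

6.30%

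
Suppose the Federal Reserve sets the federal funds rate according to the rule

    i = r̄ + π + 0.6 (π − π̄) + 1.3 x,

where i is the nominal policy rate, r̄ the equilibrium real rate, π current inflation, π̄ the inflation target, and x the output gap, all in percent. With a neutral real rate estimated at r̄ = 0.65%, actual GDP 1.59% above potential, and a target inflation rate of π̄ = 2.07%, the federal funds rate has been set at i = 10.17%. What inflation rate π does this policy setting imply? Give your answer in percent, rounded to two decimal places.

5.43%

Output 1.59% above potential → x = 1.59.
Collecting π: i = r̄ + (1 + 0.6) π − 0.6 π̄ + 1.3 x
1.6 π = 10.17 − 0.65 + 0.6 × 2.07 − 1.3 × 1.59 = 8.695
π = 8.695 / 1.6 = 5.43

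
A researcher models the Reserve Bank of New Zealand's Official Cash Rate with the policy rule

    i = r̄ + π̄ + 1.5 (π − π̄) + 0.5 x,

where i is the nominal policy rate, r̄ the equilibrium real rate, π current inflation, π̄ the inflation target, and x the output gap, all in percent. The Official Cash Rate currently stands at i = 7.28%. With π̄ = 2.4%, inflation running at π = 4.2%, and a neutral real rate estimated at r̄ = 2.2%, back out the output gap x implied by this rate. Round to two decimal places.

0.5 x = 7.28 − 2.2 − 2.4 − 1.5 × (4.2 − 2.4) = -0.02
x = -0.02 / 0.5 = -0.04

-0.04%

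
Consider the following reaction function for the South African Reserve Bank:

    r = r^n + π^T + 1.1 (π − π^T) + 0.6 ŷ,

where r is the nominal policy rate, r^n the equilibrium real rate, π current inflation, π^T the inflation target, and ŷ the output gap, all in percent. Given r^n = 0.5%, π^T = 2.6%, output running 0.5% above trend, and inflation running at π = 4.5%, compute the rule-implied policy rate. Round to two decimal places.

5.49%

Output 0.5% above potential → ŷ = 0.5.
r = 0.5 + 2.6 + 1.1 × (4.5 − 2.6) + 0.6 × 0.5
   = 0.5 + 2.6 + 2.09 + 0.3 = 5.49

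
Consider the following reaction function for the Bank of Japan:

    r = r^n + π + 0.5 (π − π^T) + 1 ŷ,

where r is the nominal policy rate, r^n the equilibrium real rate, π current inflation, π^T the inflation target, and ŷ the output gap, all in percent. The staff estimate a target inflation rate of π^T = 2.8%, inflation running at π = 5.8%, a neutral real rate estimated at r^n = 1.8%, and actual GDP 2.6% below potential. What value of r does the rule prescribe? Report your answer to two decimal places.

6.50%

Output 2.6% below potential → ŷ = -2.6.
r = 1.8 + 5.8 + 0.5 × (5.8 − 2.8) + 1 × (-2.6)
   = 1.8 + 5.8 + 1.5 − 2.6 = 6.50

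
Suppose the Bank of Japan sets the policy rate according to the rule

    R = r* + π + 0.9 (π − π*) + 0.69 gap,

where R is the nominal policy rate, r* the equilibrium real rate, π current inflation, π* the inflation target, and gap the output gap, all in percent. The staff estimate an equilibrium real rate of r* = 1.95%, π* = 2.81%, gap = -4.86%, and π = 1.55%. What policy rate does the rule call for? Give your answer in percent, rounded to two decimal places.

R = 1.95 + 1.55 + 0.9 × (1.55 − 2.81) + 0.69 × (-4.86)
   = 1.95 + 1.55 − 1.134 − 3.3534 = -0.99

-0.99%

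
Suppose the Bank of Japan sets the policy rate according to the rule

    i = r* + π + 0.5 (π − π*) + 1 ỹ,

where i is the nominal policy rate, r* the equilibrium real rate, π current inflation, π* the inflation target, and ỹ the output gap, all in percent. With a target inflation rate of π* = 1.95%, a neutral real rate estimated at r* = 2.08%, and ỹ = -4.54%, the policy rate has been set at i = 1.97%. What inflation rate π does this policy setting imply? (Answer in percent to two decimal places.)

3.60%

Collecting π: i = r* + (1 + 0.5) π − 0.5 π* + 1 ỹ
1.5 π = 1.97 − 2.08 + 0.5 × 1.95 − 1 × (-4.54) = 5.405
π = 5.405 / 1.5 = 3.60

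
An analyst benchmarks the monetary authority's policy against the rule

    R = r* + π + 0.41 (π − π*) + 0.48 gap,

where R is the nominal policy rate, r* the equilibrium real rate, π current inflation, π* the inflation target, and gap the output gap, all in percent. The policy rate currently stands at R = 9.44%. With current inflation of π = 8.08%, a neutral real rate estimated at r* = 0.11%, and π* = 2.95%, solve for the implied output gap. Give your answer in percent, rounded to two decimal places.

0.48 gap = 9.44 − 0.11 − 8.08 − 0.41 × (8.08 − 2.95) = -0.8533
gap = -0.8533 / 0.48 = -1.78

-1.78%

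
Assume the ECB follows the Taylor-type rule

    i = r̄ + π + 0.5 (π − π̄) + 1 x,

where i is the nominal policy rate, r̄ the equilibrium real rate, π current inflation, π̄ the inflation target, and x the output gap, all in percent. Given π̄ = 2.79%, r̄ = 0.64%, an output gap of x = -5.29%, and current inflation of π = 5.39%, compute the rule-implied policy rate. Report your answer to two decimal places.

i = 0.64 + 5.39 + 0.5 × (5.39 − 2.79) + 1 × (-5.29)
   = 0.64 + 5.39 + 1.3 − 5.29 = 2.04

2.04%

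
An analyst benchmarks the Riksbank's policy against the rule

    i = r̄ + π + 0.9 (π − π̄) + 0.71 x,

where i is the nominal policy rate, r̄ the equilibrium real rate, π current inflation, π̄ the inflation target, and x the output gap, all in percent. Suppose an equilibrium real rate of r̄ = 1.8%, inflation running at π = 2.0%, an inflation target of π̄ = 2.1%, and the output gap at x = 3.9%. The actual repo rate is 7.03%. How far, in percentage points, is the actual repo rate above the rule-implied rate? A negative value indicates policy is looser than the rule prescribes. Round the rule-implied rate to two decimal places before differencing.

0.55 pp

i = 1.8 + 2.0 + 0.9 × (2.0 − 2.1) + 0.71 × 3.9
   = 1.8 + 2 − 0.09 + 2.769 = 6.48
Deviation = 7.03 − 6.48 = 0.55 pp.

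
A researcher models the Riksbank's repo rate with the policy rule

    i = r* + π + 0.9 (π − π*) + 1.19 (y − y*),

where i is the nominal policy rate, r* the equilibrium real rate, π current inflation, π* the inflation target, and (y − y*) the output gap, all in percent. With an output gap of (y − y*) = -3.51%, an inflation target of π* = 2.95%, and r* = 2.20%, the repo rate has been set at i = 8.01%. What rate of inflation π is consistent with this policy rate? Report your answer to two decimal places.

Collecting π: i = r* + (1 + 0.9) π − 0.9 π* + 1.19 (y − y*)
1.9 π = 8.01 − 2.20 + 0.9 × 2.95 − 1.19 × (-3.51) = 12.6419
π = 12.6419 / 1.9 = 6.65

6.65%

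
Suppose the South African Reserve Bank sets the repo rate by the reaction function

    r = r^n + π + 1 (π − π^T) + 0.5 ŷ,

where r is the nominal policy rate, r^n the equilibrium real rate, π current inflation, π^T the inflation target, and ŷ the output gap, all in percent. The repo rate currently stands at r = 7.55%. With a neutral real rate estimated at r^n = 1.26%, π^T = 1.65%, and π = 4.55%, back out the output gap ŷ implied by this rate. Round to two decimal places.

0.5 ŷ = 7.55 − 1.26 − 4.55 − 1 × (4.55 − 1.65) = -1.16
ŷ = -1.16 / 0.5 = -2.32

-2.32%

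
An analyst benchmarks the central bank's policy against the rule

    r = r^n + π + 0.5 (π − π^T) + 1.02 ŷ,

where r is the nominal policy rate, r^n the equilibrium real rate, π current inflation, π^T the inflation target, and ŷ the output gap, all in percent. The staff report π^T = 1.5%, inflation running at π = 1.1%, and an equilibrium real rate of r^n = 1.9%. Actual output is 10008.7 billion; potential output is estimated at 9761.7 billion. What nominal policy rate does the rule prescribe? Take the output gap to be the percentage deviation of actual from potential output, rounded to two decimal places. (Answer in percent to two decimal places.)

Output gap = 100 × (10008.7 − 9761.7) / 9761.7 = 2.53%.
r = 1.90 + 1.10 + 0.5 × (1.10 − 1.50) + 1.02 × 2.53
   = 1.90 + 1.1 − 0.2 + 2.5806 = 5.38

5.38%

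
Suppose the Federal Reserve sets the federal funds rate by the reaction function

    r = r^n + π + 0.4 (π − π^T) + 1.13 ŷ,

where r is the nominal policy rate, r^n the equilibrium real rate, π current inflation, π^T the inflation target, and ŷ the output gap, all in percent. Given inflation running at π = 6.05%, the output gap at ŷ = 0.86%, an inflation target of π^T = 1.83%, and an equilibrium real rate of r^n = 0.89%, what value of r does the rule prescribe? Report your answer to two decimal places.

r = 0.89 + 6.05 + 0.4 × (6.05 − 1.83) + 1.13 × 0.86
   = 0.89 + 6.05 + 1.688 + 0.9718 = 9.60

9.60%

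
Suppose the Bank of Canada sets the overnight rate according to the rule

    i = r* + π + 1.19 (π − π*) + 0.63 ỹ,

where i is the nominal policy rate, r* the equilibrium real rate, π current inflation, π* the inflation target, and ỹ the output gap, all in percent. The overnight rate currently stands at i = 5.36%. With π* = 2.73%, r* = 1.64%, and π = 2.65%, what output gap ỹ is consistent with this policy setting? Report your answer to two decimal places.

1.85%

0.63 ỹ = 5.36 − 1.64 − 2.65 − 1.19 × (2.65 − 2.73) = 1.1652
ỹ = 1.1652 / 0.63 = 1.85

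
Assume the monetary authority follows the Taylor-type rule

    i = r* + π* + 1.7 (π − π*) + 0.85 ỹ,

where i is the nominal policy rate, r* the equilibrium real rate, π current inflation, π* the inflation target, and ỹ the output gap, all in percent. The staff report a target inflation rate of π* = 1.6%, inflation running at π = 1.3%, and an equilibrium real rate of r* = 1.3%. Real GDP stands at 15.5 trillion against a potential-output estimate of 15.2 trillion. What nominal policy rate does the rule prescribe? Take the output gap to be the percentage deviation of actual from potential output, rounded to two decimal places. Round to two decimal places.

Output gap = 100 × (15.5 − 15.2) / 15.2 = 1.97%.
i = 1.30 + 1.60 + 1.7 × (1.30 − 1.60) + 0.85 × 1.97
   = 1.30 + 1.6 − 0.51 + 1.6745 = 4.06

4.06%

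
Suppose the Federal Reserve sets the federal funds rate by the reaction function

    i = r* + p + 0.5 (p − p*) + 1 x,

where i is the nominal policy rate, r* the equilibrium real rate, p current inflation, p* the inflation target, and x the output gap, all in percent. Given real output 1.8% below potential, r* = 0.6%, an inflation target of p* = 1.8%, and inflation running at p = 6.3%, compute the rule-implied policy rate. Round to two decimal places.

7.35%

Output 1.8% below potential → x = -1.8.
i = 0.6 + 6.3 + 0.5 × (6.3 − 1.8) + 1 × (-1.8)
   = 0.6 + 6.3 + 2.25 − 1.8 = 7.35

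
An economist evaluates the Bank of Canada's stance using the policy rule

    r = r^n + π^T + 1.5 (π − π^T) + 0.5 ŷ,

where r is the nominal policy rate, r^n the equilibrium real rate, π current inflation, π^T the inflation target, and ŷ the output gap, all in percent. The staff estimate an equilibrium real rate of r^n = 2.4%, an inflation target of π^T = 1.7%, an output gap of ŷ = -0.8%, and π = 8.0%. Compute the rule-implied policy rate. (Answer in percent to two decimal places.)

r = 2.4 + 1.7 + 1.5 × (8.0 − 1.7) + 0.5 × (-0.8)
   = 2.4 + 1.7 + 9.45 − 0.4 = 13.15

13.15%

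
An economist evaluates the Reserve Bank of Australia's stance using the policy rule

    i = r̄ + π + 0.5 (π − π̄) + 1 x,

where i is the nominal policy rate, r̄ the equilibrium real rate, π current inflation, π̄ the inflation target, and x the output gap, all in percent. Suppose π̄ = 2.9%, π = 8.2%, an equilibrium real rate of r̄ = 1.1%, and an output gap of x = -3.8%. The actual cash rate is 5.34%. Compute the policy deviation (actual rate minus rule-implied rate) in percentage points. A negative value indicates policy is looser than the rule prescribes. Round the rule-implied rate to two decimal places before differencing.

-2.81 pp

i = 1.1 + 8.2 + 0.5 × (8.2 − 2.9) + 1 × (-3.8)
   = 1.1 + 8.2 + 2.65 − 3.8 = 8.15
Deviation = 5.34 − 8.15 = -2.81 pp.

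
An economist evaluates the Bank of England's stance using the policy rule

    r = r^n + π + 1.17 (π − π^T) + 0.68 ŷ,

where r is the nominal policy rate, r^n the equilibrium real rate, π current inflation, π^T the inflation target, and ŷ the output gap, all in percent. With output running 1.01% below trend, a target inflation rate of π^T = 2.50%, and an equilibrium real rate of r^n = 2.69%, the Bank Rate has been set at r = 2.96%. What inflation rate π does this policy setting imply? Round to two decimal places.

1.79%

Output 1.01% below potential → ŷ = -1.01.
Collecting π: r = r^n + (1 + 1.17) π − 1.17 π^T + 0.68 ŷ
2.17 π = 2.96 − 2.69 + 1.17 × 2.50 − 0.68 × (-1.01) = 3.8818
π = 3.8818 / 2.17 = 1.79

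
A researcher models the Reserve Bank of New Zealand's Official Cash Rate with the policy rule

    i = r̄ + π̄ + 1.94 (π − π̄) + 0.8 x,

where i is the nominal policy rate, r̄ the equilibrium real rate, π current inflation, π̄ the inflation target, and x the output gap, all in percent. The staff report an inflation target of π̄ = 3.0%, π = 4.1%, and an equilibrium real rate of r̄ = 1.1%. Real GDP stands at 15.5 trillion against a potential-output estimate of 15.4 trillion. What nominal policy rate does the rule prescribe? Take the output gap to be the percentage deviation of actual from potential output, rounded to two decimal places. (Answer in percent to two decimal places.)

Output gap = 100 × (15.5 − 15.4) / 15.4 = 0.65%.
i = 1.10 + 3.00 + 1.94 × (4.10 − 3.00) + 0.8 × 0.65
   = 1.10 + 3 + 2.134 + 0.52 = 6.75

6.75%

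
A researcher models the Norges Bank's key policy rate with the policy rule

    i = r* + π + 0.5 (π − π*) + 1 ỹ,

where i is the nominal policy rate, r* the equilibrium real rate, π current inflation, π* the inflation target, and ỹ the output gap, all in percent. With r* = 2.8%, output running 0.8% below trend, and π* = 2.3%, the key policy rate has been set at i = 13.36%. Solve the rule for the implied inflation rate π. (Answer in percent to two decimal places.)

8.34%

Output 0.8% below potential → ỹ = -0.8.
Collecting π: i = r* + (1 + 0.5) π − 0.5 π* + 1 ỹ
1.5 π = 13.36 − 2.8 + 0.5 × 2.3 − 1 × (-0.8) = 12.51
π = 12.51 / 1.5 = 8.34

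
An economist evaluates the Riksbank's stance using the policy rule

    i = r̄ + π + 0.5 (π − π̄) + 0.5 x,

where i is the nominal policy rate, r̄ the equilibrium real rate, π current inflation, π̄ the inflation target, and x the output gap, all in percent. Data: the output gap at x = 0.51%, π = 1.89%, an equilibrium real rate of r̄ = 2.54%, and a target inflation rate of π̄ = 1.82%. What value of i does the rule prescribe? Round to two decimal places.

4.72%

i = 2.54 + 1.89 + 0.5 × (1.89 − 1.82) + 0.5 × 0.51
   = 2.54 + 1.89 + 0.035 + 0.255 = 4.72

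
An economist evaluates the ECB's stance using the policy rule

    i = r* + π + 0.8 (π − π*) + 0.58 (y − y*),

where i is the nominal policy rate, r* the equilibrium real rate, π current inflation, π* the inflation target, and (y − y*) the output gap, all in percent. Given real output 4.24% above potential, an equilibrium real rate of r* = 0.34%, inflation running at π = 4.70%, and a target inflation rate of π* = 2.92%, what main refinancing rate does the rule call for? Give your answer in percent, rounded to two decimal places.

Output 4.24% above potential → (y − y*) = 4.24.
i = 0.34 + 4.70 + 0.8 × (4.70 − 2.92) + 0.58 × 4.24
   = 0.34 + 4.7 + 1.424 + 2.4592 = 8.92

8.92%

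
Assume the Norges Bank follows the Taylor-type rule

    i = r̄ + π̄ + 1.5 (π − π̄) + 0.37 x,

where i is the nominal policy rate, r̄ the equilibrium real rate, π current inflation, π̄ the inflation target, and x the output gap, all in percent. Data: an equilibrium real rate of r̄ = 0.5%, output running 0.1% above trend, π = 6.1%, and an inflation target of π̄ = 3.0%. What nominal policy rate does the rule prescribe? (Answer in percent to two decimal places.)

8.19%

Output 0.1% above potential → x = 0.1.
i = 0.5 + 3.0 + 1.5 × (6.1 − 3.0) + 0.37 × 0.1
   = 0.5 + 3 + 4.65 + 0.037 = 8.19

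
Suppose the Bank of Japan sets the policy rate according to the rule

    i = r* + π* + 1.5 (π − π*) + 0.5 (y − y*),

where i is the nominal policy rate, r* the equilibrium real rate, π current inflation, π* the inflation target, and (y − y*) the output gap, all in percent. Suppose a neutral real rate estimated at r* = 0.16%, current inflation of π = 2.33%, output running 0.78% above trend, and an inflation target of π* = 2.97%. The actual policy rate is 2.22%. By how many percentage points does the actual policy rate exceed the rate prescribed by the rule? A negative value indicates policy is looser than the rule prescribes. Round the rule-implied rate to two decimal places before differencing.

Output 0.78% above potential → (y − y*) = 0.78.
i = 0.16 + 2.97 + 1.5 × (2.33 − 2.97) + 0.5 × 0.78
   = 0.16 + 2.97 − 0.96 + 0.39 = 2.56
Deviation = 2.22 − 2.56 = -0.34 pp.

-0.34 pp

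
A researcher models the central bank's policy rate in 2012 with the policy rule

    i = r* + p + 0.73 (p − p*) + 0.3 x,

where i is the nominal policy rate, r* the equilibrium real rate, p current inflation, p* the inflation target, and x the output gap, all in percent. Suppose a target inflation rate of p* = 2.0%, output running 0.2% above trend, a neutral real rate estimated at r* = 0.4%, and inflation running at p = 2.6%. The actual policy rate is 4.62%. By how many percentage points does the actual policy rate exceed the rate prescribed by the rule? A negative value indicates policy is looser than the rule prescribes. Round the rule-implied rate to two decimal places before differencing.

Output 0.2% above potential → x = 0.2.
i = 0.4 + 2.6 + 0.73 × (2.6 − 2.0) + 0.3 × 0.2
   = 0.4 + 2.6 + 0.438 + 0.06 = 3.50
Deviation = 4.62 − 3.50 = 1.12 pp.

1.12 pp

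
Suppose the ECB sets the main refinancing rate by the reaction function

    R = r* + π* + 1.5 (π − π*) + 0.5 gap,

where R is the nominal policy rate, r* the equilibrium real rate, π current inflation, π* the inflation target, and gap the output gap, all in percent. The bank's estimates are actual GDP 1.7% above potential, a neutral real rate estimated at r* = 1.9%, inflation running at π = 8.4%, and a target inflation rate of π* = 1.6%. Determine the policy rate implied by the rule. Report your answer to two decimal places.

14.55%

Output 1.7% above potential → gap = 1.7.
R = 1.9 + 1.6 + 1.5 × (8.4 − 1.6) + 0.5 × 1.7
   = 1.9 + 1.6 + 10.2 + 0.85 = 14.55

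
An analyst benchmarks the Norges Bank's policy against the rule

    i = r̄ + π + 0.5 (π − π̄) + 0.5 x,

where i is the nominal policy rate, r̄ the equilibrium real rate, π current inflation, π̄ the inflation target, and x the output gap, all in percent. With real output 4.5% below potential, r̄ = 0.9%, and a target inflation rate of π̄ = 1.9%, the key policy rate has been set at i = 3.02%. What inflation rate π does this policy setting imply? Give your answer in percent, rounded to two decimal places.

Output 4.5% below potential → x = -4.5.
Collecting π: i = r̄ + (1 + 0.5) π − 0.5 π̄ + 0.5 x
1.5 π = 3.02 − 0.9 + 0.5 × 1.9 − 0.5 × (-4.5) = 5.32
π = 5.32 / 1.5 = 3.55

3.55%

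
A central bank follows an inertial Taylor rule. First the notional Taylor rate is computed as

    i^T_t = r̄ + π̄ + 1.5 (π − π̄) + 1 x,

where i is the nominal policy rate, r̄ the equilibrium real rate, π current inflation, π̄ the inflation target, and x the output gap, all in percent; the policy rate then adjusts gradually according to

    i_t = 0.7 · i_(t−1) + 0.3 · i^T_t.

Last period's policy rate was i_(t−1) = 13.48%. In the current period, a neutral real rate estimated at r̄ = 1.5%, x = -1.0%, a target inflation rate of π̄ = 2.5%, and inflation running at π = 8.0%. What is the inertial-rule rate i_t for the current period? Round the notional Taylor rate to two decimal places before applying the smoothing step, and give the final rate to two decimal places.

i^T_t = 1.5 + 2.5 + 1.5 × (8.0 − 2.5) + 1 × (-1.0)
   = 1.5 + 2.5 + 8.25 − 1 = 11.25
i_t = 0.7 × 13.48 + 0.3 × 11.25 = 9.436 + 3.375 = 12.81

12.81%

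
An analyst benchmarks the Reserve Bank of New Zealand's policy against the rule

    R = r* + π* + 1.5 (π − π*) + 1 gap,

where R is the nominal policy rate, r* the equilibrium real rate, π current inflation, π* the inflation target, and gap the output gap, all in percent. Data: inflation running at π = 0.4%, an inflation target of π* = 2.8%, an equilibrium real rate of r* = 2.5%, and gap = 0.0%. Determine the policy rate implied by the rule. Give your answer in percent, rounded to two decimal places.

R = 2.5 + 2.8 + 1.5 × (0.4 − 2.8) + 1 × 0.0
   = 2.5 + 2.8 − 3.6 + 0 = 1.70

1.70%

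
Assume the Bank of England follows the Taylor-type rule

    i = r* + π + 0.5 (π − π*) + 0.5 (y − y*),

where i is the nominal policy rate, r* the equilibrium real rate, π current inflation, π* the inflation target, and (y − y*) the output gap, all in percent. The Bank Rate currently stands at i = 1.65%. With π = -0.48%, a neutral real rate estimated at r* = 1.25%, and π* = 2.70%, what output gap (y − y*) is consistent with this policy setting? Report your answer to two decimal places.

4.94%

0.5 (y − y*) = 1.65 − 1.25 − (-0.48) − 0.5 × ((-0.48) − 2.70) = 2.47
(y − y*) = 2.47 / 0.5 = 4.94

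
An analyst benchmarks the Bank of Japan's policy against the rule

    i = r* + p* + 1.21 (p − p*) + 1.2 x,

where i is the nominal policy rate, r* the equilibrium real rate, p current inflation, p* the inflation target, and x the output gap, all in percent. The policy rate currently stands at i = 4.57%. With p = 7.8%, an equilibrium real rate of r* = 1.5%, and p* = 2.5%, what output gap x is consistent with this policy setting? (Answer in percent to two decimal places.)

1.2 x = 4.57 − 1.5 − 2.5 − 1.21 × (7.8 − 2.5) = -5.843
x = -5.843 / 1.2 = -4.87

-4.87%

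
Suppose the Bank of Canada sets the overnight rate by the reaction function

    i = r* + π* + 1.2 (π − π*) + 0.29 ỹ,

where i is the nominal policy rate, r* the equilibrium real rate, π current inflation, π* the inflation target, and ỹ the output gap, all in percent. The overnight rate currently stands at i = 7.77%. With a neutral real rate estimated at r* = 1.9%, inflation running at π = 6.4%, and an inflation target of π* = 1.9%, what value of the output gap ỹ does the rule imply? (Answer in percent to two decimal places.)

-4.93%

0.29 ỹ = 7.77 − 1.9 − 1.9 − 1.2 × (6.4 − 1.9) = -1.43
ỹ = -1.43 / 0.29 = -4.93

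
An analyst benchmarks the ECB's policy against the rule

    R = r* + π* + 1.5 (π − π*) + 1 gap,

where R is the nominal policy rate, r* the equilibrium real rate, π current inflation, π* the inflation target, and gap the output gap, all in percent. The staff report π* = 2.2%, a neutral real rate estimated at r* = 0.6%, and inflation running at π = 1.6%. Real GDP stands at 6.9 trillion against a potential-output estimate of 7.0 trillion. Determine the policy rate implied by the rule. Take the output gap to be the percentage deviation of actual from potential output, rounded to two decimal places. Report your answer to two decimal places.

Output gap = 100 × (6.9 − 7.0) / 7.0 = -1.43%.
R = 0.60 + 2.20 + 1.5 × (1.60 − 2.20) + 1 × (-1.43)
   = 0.60 + 2.2 − 0.9 − 1.43 = 0.47

0.47%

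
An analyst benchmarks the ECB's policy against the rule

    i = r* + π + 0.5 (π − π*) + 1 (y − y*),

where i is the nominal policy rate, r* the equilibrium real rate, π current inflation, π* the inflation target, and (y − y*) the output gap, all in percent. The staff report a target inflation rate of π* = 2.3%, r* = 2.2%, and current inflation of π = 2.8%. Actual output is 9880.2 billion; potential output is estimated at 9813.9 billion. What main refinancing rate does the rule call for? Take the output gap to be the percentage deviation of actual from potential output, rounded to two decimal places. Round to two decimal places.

Output gap = 100 × (9880.2 − 9813.9) / 9813.9 = 0.68%.
i = 2.20 + 2.80 + 0.5 × (2.80 − 2.30) + 1 × 0.68
   = 2.20 + 2.8 + 0.25 + 0.68 = 5.93

5.93%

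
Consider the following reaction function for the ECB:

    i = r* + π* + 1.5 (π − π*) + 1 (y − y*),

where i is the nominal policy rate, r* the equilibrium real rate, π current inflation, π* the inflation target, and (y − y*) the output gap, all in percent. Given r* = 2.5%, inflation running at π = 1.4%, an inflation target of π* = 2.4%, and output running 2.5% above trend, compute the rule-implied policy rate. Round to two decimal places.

Output 2.5% above potential → (y − y*) = 2.5.
i = 2.5 + 2.4 + 1.5 × (1.4 − 2.4) + 1 × 2.5
   = 2.5 + 2.4 − 1.5 + 2.5 = 5.90

5.90%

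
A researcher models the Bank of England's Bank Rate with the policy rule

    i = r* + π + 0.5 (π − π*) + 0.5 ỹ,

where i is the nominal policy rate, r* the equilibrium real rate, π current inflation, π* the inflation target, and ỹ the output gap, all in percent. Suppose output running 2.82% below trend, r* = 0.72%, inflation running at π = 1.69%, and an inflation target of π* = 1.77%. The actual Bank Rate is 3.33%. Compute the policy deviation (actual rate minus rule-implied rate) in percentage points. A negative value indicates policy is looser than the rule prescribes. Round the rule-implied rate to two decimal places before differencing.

2.37 pp

Output 2.82% below potential → ỹ = -2.82.
i = 0.72 + 1.69 + 0.5 × (1.69 − 1.77) + 0.5 × (-2.82)
   = 0.72 + 1.69 − 0.04 − 1.41 = 0.96
Deviation = 3.33 − 0.96 = 2.37 pp.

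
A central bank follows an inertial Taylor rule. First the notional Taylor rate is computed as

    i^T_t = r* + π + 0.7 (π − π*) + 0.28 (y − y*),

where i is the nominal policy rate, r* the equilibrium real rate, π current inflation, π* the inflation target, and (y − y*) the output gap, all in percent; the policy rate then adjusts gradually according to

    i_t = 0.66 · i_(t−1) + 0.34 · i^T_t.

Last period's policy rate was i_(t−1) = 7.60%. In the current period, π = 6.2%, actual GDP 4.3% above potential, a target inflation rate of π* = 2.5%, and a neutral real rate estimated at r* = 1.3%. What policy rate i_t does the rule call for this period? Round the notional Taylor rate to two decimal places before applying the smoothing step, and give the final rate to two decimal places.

8.85%

Output 4.3% above potential → (y − y*) = 4.3.
i^T_t = 1.3 + 6.2 + 0.7 × (6.2 − 2.5) + 0.28 × 4.3
   = 1.3 + 6.2 + 2.59 + 1.204 = 11.29
i_t = 0.66 × 7.60 + 0.34 × 11.29 = 5.016 + 3.8386 = 8.85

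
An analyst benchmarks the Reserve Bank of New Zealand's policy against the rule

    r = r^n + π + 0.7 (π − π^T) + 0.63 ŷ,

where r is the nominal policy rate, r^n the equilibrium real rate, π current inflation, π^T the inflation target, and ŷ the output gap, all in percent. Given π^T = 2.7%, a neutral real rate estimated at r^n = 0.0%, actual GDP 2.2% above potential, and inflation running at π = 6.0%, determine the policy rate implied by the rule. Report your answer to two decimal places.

9.70%

Output 2.2% above potential → ŷ = 2.2.
r = 0.0 + 6.0 + 0.7 × (6.0 − 2.7) + 0.63 × 2.2
   = 0.0 + 6 + 2.31 + 1.386 = 9.70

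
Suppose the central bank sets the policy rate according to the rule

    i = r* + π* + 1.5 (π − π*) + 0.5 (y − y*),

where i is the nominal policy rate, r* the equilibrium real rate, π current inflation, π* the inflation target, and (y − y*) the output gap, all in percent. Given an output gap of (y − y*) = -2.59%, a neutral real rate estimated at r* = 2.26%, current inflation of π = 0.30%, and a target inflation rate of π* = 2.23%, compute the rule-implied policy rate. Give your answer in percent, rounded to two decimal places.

0.30%

i = 2.26 + 2.23 + 1.5 × (0.30 − 2.23) + 0.5 × (-2.59)
   = 2.26 + 2.23 − 2.895 − 1.295 = 0.30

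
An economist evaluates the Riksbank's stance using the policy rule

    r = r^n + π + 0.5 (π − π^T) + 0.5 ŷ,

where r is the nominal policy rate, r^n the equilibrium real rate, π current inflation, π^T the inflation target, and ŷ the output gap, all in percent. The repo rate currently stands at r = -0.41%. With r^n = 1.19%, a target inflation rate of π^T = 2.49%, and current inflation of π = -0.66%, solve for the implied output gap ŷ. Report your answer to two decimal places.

0.5 ŷ = -0.41 − 1.19 − (-0.66) − 0.5 × ((-0.66) − 2.49) = 0.635
ŷ = 0.635 / 0.5 = 1.27

1.27%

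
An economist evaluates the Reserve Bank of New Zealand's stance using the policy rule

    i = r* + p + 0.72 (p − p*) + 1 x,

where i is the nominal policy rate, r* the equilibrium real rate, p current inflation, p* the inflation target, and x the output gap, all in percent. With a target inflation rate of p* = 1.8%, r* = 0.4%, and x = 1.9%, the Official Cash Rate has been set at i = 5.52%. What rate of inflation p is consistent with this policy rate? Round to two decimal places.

2.63%

Collecting p: i = r* + (1 + 0.72) p − 0.72 p* + 1 x
1.72 p = 5.52 − 0.4 + 0.72 × 1.8 − 1 × 1.9 = 4.516
p = 4.516 / 1.72 = 2.63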